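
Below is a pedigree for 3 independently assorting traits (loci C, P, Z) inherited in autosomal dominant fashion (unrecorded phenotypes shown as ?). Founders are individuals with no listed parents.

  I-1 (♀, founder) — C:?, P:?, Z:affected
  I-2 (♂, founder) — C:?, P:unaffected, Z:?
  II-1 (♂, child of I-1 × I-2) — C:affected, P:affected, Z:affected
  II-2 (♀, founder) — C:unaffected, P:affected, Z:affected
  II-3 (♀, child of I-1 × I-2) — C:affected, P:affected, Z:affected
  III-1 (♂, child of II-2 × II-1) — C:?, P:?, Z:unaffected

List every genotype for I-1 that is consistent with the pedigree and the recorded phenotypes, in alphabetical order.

C/I-1 ? ·: cc|Cc|CC
C/I-2 ? ·: cc|Cc|CC
C/II-1 aff I-1×I-2: Cc|CC
C/II-2 un ·: cc
C/II-3 aff I-1×I-2: Cc|CC
C/III-1 ? II-2×II-1: cc|Cc
⇒ C over [I-1,I-2,II-1,II-2,II-3,III-1]: 27 consistent
P/I-1 ? ·: Pp|PP
P/I-2 un ·: pp
P/II-1 aff I-1×I-2: Pp
P/II-2 aff ·: Pp|PP
P/II-3 aff I-1×I-2: Pp
P/III-1 ? II-2×II-1: pp|Pp|PP
⇒ P over [I-1,I-2,II-1,II-2,II-3,III-1]: 10 consistent
Z/I-1 aff ·: Zz|ZZ
Z/I-2 ? ·: zz|Zz|ZZ
Z/II-1 aff I-1×I-2: Zz
Z/II-2 aff ·: Zz
Z/II-3 aff I-1×I-2: Zz|ZZ
Z/III-1 un II-2×II-1: zz
⇒ Z over [I-1,I-2,II-1,II-2,II-3,III-1]: 8 consistent

I-1 ∈ {CC PP ZZ, CC PP Zz, CC Pp ZZ, CC Pp Zz, Cc PP ZZ, Cc PP Zz, Cc Pp ZZ, Cc Pp Zz, cc PP ZZ, cc PP Zz, cc Pp ZZ, cc Pp Zz}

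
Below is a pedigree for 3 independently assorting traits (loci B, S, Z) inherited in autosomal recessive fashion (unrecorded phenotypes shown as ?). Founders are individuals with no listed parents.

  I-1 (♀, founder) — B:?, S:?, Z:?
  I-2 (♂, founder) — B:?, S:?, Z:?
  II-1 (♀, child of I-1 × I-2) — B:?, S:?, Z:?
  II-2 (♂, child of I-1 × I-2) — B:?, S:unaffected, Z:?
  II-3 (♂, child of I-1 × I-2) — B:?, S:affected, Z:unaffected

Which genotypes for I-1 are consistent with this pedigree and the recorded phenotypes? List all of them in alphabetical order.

I-1 ∈ {BB Ss ZZ, BB Ss Zz, BB Ss zz, BB ss ZZ, BB ss Zz, BB ss zz, Bb Ss ZZ, Bb Ss Zz, Bb Ss zz, Bb ss ZZ, Bb ss Zz, Bb ss zz, bb Ss ZZ, bb Ss Zz, bb Ss zz, bb ss ZZ, bb ss Zz, bb ss zz}

B/I-1 ? ·: BB|Bb|bb
B/I-2 ? ·: BB|Bb|bb
B/II-1 ? I-1×I-2: BB|Bb|bb
B/II-2 ? I-1×I-2: BB|Bb|bb
B/II-3 ? I-1×I-2: BB|Bb|bb
⇒ B over [I-1,I-2,II-1,II-2,II-3]: 63 consistent
S/I-1 ? ·: Ss|ss
S/I-2 ? ·: Ss|ss
S/II-1 ? I-1×I-2: SS|Ss|ss
S/II-2 un I-1×I-2: SS|Ss
S/II-3 aff I-1×I-2: ss
⇒ S over [I-1,I-2,II-1,II-2,II-3]: 10 consistent
Z/I-1 ? ·: ZZ|Zz|zz
Z/I-2 ? ·: ZZ|Zz|zz
Z/II-1 ? I-1×I-2: ZZ|Zz|zz
Z/II-2 ? I-1×I-2: ZZ|Zz|zz
Z/II-3 un I-1×I-2: ZZ|Zz
⇒ Z over [I-1,I-2,II-1,II-2,II-3]: 45 consistent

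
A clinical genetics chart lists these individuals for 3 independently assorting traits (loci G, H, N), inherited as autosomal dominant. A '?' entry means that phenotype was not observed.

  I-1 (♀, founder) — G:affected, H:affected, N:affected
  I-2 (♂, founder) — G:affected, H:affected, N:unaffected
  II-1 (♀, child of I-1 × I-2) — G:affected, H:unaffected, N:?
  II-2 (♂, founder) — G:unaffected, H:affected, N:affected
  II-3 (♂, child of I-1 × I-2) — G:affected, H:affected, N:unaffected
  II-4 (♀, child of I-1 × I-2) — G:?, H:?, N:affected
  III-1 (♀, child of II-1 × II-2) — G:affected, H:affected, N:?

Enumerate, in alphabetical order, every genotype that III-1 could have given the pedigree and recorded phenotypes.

III-1 ∈ {Gg Hh NN, Gg Hh Nn, Gg Hh nn}

G/I-1 aff ·: Gg|GG
G/I-2 aff ·: Gg|GG
G/II-1 aff I-1×I-2: Gg|GG
G/II-2 un ·: gg
G/II-3 aff I-1×I-2: Gg|GG
G/II-4 ? I-1×I-2: gg|Gg|GG
G/III-1 aff II-1×II-2: Gg
⇒ G over [I-1,I-2,II-1,II-2,II-3,II-4,III-1]: 29 consistent
H/I-1 aff ·: Hh
H/I-2 aff ·: Hh
H/II-1 un I-1×I-2: hh
H/II-2 aff ·: Hh|HH
H/II-3 aff I-1×I-2: Hh|HH
H/II-4 ? I-1×I-2: hh|Hh|HH
H/III-1 aff II-1×II-2: Hh
⇒ H over [I-1,I-2,II-1,II-2,II-3,II-4,III-1]: 12 consistent
N/I-1 aff ·: Nn
N/I-2 un ·: nn
N/II-1 ? I-1×I-2: nn|Nn
N/II-2 aff ·: Nn|NN
N/II-3 un I-1×I-2: nn
N/II-4 aff I-1×I-2: Nn
N/III-1 ? II-1×II-2: nn|Nn|NN
⇒ N over [I-1,I-2,II-1,II-2,II-3,II-4,III-1]: 8 consistent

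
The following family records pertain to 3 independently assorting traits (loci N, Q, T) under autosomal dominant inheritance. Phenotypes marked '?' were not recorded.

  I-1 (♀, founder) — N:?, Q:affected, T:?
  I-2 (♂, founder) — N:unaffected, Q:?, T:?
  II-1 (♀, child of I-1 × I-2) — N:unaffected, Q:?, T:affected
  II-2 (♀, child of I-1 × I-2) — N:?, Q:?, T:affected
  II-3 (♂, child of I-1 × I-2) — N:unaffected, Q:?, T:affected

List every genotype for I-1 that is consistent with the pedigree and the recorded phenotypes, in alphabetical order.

I-1 ∈ {Nn QQ TT, Nn QQ Tt, Nn QQ tt, Nn Qq TT, Nn Qq Tt, Nn Qq tt, nn QQ TT, nn QQ Tt, nn QQ tt, nn Qq TT, nn Qq Tt, nn Qq tt}

N/I-1 ? ·: nn|Nn
N/I-2 un ·: nn
N/II-1 un I-1×I-2: nn
N/II-2 ? I-1×I-2: nn|Nn
N/II-3 un I-1×I-2: nn
⇒ N over [I-1,I-2,II-1,II-2,II-3]: 3 consistent
Q/I-1 aff ·: Qq|QQ
Q/I-2 ? ·: qq|Qq|QQ
Q/II-1 ? I-1×I-2: qq|Qq|QQ
Q/II-2 ? I-1×I-2: qq|Qq|QQ
Q/II-3 ? I-1×I-2: qq|Qq|QQ
⇒ Q over [I-1,I-2,II-1,II-2,II-3]: 53 consistent
T/I-1 ? ·: tt|Tt|TT
T/I-2 ? ·: tt|Tt|TT
T/II-1 aff I-1×I-2: Tt|TT
T/II-2 aff I-1×I-2: Tt|TT
T/II-3 aff I-1×I-2: Tt|TT
⇒ T over [I-1,I-2,II-1,II-2,II-3]: 29 consistent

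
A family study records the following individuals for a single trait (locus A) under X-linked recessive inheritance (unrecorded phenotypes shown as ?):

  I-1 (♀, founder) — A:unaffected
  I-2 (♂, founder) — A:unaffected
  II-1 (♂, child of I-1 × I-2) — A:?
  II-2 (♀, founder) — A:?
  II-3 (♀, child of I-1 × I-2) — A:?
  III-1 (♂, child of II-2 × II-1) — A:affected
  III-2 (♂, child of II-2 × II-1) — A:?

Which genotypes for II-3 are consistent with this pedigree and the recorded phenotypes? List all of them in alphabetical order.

II-3 ∈ {X^AX^A, X^AX^a}

A/I-1 un ·: X^AX^A|X^AX^a
A/I-2 un ·: X^AY
A/II-1 ? I-1×I-2: X^AY|X^aY
A/II-2 ? ·: X^AX^a|X^aX^a
A/II-3 ? I-1×I-2: X^AX^A|X^AX^a
A/III-1 aff II-2×II-1: X^aY
A/III-2 ? II-2×II-1: X^AY|X^aY
⇒ A over [I-1,I-2,II-1,II-2,II-3,III-1,III-2]: 15 consistent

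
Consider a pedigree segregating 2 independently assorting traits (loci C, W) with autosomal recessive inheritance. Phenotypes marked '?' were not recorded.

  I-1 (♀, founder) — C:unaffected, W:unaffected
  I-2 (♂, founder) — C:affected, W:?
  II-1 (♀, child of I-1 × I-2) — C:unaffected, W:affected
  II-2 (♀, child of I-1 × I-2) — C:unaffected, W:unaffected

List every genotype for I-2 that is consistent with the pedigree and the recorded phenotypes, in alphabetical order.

I-2 ∈ {cc Ww, cc ww}

C/I-1 un ·: CC|Cc
C/I-2 aff ·: cc
C/II-1 un I-1×I-2: Cc
C/II-2 un I-1×I-2: Cc
⇒ C over [I-1,I-2,II-1,II-2]: 2 consistent
W/I-1 un ·: Ww
W/I-2 ? ·: Ww|ww
W/II-1 aff I-1×I-2: ww
W/II-2 un I-1×I-2: WW|Ww
⇒ W over [I-1,I-2,II-1,II-2]: 3 consistent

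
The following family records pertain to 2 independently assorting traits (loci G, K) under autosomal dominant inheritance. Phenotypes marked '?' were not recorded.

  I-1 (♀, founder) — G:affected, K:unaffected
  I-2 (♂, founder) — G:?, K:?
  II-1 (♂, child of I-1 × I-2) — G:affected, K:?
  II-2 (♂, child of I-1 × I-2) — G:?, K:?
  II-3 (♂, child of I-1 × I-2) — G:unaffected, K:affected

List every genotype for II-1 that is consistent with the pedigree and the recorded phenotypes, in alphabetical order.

G/I-1 aff ·: Gg
G/I-2 ? ·: gg|Gg
G/II-1 aff I-1×I-2: Gg|GG
G/II-2 ? I-1×I-2: gg|Gg|GG
G/II-3 un I-1×I-2: gg
⇒ G over [I-1,I-2,II-1,II-2,II-3]: 8 consistent
K/I-1 un ·: kk
K/I-2 ? ·: Kk|KK
K/II-1 ? I-1×I-2: kk|Kk
K/II-2 ? I-1×I-2: kk|Kk
K/II-3 aff I-1×I-2: Kk
⇒ K over [I-1,I-2,II-1,II-2,II-3]: 5 consistent

II-1 ∈ {GG Kk, GG kk, Gg Kk, Gg kk}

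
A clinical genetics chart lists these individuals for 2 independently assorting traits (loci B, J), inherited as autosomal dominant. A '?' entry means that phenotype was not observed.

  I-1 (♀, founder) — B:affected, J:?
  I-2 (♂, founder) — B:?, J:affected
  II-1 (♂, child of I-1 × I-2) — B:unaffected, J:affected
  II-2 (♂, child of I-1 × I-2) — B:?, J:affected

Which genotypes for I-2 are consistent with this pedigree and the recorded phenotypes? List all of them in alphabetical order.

B/I-1 aff ·: Bb
B/I-2 ? ·: bb|Bb
B/II-1 un I-1×I-2: bb
B/II-2 ? I-1×I-2: bb|Bb|BB
⇒ B over [I-1,I-2,II-1,II-2]: 5 consistent
J/I-1 ? ·: jj|Jj|JJ
J/I-2 aff ·: Jj|JJ
J/II-1 aff I-1×I-2: Jj|JJ
J/II-2 aff I-1×I-2: Jj|JJ
⇒ J over [I-1,I-2,II-1,II-2]: 15 consistent

I-2 ∈ {Bb JJ, Bb Jj, bb JJ, bb Jj}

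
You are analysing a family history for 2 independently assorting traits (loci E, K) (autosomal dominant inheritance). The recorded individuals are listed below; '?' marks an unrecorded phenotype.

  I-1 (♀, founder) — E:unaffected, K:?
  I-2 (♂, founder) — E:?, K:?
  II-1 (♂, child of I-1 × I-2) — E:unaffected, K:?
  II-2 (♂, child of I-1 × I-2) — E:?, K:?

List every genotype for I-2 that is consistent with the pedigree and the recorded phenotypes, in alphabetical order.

E/I-1 un ·: ee
E/I-2 ? ·: ee|Ee
E/II-1 un I-1×I-2: ee
E/II-2 ? I-1×I-2: ee|Ee
⇒ E over [I-1,I-2,II-1,II-2]: 3 consistent
K/I-1 ? ·: kk|Kk|KK
K/I-2 ? ·: kk|Kk|KK
K/II-1 ? I-1×I-2: kk|Kk|KK
K/II-2 ? I-1×I-2: kk|Kk|KK
⇒ K over [I-1,I-2,II-1,II-2]: 29 consistent

I-2 ∈ {Ee KK, Ee Kk, Ee kk, ee KK, ee Kk, ee kk}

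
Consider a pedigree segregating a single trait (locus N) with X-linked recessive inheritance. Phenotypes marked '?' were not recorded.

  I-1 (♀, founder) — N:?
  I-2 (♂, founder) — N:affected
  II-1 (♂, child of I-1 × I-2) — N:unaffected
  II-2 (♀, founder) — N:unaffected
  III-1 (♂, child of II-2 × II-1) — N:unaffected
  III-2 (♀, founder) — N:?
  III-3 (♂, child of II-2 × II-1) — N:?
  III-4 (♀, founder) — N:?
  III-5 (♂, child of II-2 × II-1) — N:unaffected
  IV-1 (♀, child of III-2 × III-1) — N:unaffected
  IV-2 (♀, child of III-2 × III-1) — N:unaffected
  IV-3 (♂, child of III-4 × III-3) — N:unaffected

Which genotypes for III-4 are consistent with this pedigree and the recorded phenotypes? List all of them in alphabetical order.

III-4 ∈ {X^NX^N, X^NX^n}

N/I-1 ? ·: X^NX^N|X^NX^n
N/I-2 aff ·: X^nY
N/II-1 un I-1×I-2: X^NY
N/II-2 un ·: X^NX^N|X^NX^n
N/III-1 un II-2×II-1: X^NY
N/III-2 ? ·: X^NX^N|X^NX^n|X^nX^n
N/III-3 ? II-2×II-1: X^NY|X^nY
N/III-4 ? ·: X^NX^N|X^NX^n
N/III-5 un II-2×II-1: X^NY
N/IV-1 un III-2×III-1: X^NX^N|X^NX^n
N/IV-2 un III-2×III-1: X^NX^N|X^NX^n
N/IV-3 un III-4×III-3: X^NY
⇒ N over [I-1,I-2,II-1,II-2,III-1,III-2,III-3,III-4,III-5,IV-1,IV-2,IV-3]: 72 consistent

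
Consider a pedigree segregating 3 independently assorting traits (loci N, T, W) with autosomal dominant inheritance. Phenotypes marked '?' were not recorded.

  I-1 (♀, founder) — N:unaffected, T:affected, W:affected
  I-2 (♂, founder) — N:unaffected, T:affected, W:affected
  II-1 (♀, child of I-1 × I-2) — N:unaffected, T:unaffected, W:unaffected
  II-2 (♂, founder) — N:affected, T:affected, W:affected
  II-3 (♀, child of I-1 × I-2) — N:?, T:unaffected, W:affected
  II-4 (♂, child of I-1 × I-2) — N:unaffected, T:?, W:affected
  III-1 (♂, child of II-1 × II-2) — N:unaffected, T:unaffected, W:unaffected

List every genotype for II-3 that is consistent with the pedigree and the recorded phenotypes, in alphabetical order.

II-3 ∈ {nn tt WW, nn tt Ww}

N/I-1 un ·: nn
N/I-2 un ·: nn
N/II-1 un I-1×I-2: nn
N/II-2 aff ·: Nn
N/II-3 ? I-1×I-2: nn
N/II-4 un I-1×I-2: nn
N/III-1 un II-1×II-2: nn
⇒ N over [I-1,I-2,II-1,II-2,II-3,II-4,III-1]: 1 consistent
T/I-1 aff ·: Tt
T/I-2 aff ·: Tt
T/II-1 un I-1×I-2: tt
T/II-2 aff ·: Tt
T/II-3 un I-1×I-2: tt
T/II-4 ? I-1×I-2: tt|Tt|TT
T/III-1 un II-1×II-2: tt
⇒ T over [I-1,I-2,II-1,II-2,II-3,II-4,III-1]: 3 consistent
W/I-1 aff ·: Ww
W/I-2 aff ·: Ww
W/II-1 un I-1×I-2: ww
W/II-2 aff ·: Ww
W/II-3 aff I-1×I-2: Ww|WW
W/II-4 aff I-1×I-2: Ww|WW
W/III-1 un II-1×II-2: ww
⇒ W over [I-1,I-2,II-1,II-2,II-3,II-4,III-1]: 4 consistent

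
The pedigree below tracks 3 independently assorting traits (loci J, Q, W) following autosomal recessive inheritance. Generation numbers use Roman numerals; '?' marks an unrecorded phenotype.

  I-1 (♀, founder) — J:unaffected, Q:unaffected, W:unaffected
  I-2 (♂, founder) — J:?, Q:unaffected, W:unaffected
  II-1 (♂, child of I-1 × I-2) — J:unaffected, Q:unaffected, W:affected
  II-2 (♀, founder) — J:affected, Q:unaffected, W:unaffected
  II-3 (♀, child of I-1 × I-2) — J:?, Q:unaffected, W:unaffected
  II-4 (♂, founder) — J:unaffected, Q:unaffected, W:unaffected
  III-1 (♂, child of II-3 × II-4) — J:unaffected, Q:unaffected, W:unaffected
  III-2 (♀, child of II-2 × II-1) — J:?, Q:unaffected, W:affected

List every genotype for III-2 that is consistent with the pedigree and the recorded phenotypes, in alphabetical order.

J/I-1 un ·: JJ|Jj
J/I-2 ? ·: JJ|Jj|jj
J/II-1 un I-1×I-2: JJ|Jj
J/II-2 aff ·: jj
J/II-3 ? I-1×I-2: JJ|Jj|jj
J/II-4 un ·: JJ|Jj
J/III-1 un II-3×II-4: JJ|Jj
J/III-2 ? II-2×II-1: Jj|jj
⇒ J over [I-1,I-2,II-1,II-2,II-3,II-4,III-1,III-2]: 92 consistent
Q/I-1 un ·: QQ|Qq
Q/I-2 un ·: QQ|Qq
Q/II-1 un I-1×I-2: QQ|Qq
Q/II-2 un ·: QQ|Qq
Q/II-3 un I-1×I-2: QQ|Qq
Q/II-4 un ·: QQ|Qq
Q/III-1 un II-3×II-4: QQ|Qq
Q/III-2 un II-2×II-1: QQ|Qq
⇒ Q over [I-1,I-2,II-1,II-2,II-3,II-4,III-1,III-2]: 156 consistent
W/I-1 un ·: Ww
W/I-2 un ·: Ww
W/II-1 aff I-1×I-2: ww
W/II-2 un ·: Ww
W/II-3 un I-1×I-2: WW|Ww
W/II-4 un ·: WW|Ww
W/III-1 un II-3×II-4: WW|Ww
W/III-2 aff II-2×II-1: ww
⇒ W over [I-1,I-2,II-1,II-2,II-3,II-4,III-1,III-2]: 7 consistent

III-2 ∈ {Jj QQ ww, Jj Qq ww, jj QQ ww, jj Qq ww}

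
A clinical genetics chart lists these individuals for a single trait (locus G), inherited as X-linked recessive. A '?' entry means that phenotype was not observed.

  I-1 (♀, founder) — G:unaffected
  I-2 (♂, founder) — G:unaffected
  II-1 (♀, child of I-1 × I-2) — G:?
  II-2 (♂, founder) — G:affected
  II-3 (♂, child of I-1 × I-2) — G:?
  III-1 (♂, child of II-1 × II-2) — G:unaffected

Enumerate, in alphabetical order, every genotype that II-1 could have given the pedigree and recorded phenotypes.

G/I-1 un ·: X^GX^G|X^GX^g
G/I-2 un ·: X^GY
G/II-1 ? I-1×I-2: X^GX^G|X^GX^g
G/II-2 aff ·: X^gY
G/II-3 ? I-1×I-2: X^GY|X^gY
G/III-1 un II-1×II-2: X^GY
⇒ G over [I-1,I-2,II-1,II-2,II-3,III-1]: 5 consistent

II-1 ∈ {X^GX^G, X^GX^g}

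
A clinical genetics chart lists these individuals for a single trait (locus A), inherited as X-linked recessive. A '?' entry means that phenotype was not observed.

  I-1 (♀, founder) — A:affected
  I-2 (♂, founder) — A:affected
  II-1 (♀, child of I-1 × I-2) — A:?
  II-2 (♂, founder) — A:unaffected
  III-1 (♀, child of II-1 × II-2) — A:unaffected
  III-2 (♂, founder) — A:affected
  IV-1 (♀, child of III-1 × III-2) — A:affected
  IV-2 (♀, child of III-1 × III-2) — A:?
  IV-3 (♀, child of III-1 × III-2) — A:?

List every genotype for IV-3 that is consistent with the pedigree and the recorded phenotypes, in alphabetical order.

A/I-1 aff ·: X^aX^a
A/I-2 aff ·: X^aY
A/II-1 ? I-1×I-2: X^aX^a
A/II-2 un ·: X^AY
A/III-1 un II-1×II-2: X^AX^a
A/III-2 aff ·: X^aY
A/IV-1 aff III-1×III-2: X^aX^a
A/IV-2 ? III-1×III-2: X^AX^a|X^aX^a
A/IV-3 ? III-1×III-2: X^AX^a|X^aX^a
⇒ A over [I-1,I-2,II-1,II-2,III-1,III-2,IV-1,IV-2,IV-3]: 4 consistent

IV-3 ∈ {X^AX^a, X^aX^a}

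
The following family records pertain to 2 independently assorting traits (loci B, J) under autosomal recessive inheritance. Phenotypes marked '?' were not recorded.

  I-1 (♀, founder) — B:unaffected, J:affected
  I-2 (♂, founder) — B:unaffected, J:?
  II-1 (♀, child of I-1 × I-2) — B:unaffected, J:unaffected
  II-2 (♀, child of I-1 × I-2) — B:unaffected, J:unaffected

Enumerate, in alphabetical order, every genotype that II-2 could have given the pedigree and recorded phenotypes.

II-2 ∈ {BB Jj, Bb Jj}

B/I-1 un ·: BB|Bb
B/I-2 un ·: BB|Bb
B/II-1 un I-1×I-2: BB|Bb
B/II-2 un I-1×I-2: BB|Bb
⇒ B over [I-1,I-2,II-1,II-2]: 13 consistent
J/I-1 aff ·: jj
J/I-2 ? ·: JJ|Jj
J/II-1 un I-1×I-2: Jj
J/II-2 un I-1×I-2: Jj
⇒ J over [I-1,I-2,II-1,II-2]: 2 consistent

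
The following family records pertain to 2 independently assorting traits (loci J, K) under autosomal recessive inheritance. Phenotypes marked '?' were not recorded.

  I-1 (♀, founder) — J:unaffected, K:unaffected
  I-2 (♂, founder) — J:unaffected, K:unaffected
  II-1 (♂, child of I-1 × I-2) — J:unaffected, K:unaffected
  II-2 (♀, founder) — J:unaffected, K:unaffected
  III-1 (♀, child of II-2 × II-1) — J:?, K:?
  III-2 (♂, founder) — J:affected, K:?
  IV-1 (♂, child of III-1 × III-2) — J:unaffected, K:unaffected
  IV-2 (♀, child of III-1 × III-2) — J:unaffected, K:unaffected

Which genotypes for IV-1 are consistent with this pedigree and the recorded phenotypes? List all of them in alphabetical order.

J/I-1 un ·: JJ|Jj
J/I-2 un ·: JJ|Jj
J/II-1 un I-1×I-2: JJ|Jj
J/II-2 un ·: JJ|Jj
J/III-1 ? II-2×II-1: JJ|Jj
J/III-2 aff ·: jj
J/IV-1 un III-1×III-2: Jj
J/IV-2 un III-1×III-2: Jj
⇒ J over [I-1,I-2,II-1,II-2,III-1,III-2,IV-1,IV-2]: 24 consistent
K/I-1 un ·: KK|Kk
K/I-2 un ·: KK|Kk
K/II-1 un I-1×I-2: KK|Kk
K/II-2 un ·: KK|Kk
K/III-1 ? II-2×II-1: KK|Kk|kk
K/III-2 ? ·: KK|Kk|kk
K/IV-1 un III-1×III-2: KK|Kk
K/IV-2 un III-1×III-2: KK|Kk
⇒ K over [I-1,I-2,II-1,II-2,III-1,III-2,IV-1,IV-2]: 180 consistent

IV-1 ∈ {Jj KK, Jj Kk}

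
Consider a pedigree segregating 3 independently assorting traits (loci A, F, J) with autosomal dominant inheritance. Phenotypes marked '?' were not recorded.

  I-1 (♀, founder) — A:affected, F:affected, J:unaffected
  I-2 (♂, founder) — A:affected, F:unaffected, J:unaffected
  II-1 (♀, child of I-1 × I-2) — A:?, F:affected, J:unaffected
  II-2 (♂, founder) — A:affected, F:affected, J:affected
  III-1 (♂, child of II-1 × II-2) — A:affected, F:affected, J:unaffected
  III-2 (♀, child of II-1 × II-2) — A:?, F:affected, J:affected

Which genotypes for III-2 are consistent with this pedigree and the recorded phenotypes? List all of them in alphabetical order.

III-2 ∈ {AA FF Jj, AA Ff Jj, Aa FF Jj, Aa Ff Jj, aa FF Jj, aa Ff Jj}

A/I-1 aff ·: Aa|AA
A/I-2 aff ·: Aa|AA
A/II-1 ? I-1×I-2: aa|Aa|AA
A/II-2 aff ·: Aa|AA
A/III-1 aff II-1×II-2: Aa|AA
A/III-2 ? II-1×II-2: aa|Aa|AA
⇒ A over [I-1,I-2,II-1,II-2,III-1,III-2]: 53 consistent
F/I-1 aff ·: Ff|FF
F/I-2 un ·: ff
F/II-1 aff I-1×I-2: Ff
F/II-2 aff ·: Ff|FF
F/III-1 aff II-1×II-2: Ff|FF
F/III-2 aff II-1×II-2: Ff|FF
⇒ F over [I-1,I-2,II-1,II-2,III-1,III-2]: 16 consistent
J/I-1 un ·: jj
J/I-2 un ·: jj
J/II-1 un I-1×I-2: jj
J/II-2 aff ·: Jj
J/III-1 un II-1×II-2: jj
J/III-2 aff II-1×II-2: Jj
⇒ J over [I-1,I-2,II-1,II-2,III-1,III-2]: 1 consistent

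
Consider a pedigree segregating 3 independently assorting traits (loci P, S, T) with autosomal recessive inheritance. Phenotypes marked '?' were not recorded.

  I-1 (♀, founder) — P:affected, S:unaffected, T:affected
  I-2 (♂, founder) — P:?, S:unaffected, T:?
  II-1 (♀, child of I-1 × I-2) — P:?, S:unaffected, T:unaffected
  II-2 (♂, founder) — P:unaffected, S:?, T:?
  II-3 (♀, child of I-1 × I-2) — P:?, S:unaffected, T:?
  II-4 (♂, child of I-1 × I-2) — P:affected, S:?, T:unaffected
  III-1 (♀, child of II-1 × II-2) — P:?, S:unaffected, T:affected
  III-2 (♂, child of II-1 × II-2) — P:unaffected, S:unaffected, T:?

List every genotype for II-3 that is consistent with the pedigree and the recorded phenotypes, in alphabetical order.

P/I-1 aff ·: pp
P/I-2 ? ·: Pp|pp
P/II-1 ? I-1×I-2: Pp|pp
P/II-2 un ·: PP|Pp
P/II-3 ? I-1×I-2: Pp|pp
P/II-4 aff I-1×I-2: pp
P/III-1 ? II-1×II-2: PP|Pp|pp
P/III-2 un II-1×II-2: PP|Pp
⇒ P over [I-1,I-2,II-1,II-2,II-3,II-4,III-1,III-2]: 29 consistent
S/I-1 un ·: SS|Ss
S/I-2 un ·: SS|Ss
S/II-1 un I-1×I-2: SS|Ss
S/II-2 ? ·: SS|Ss|ss
S/II-3 un I-1×I-2: SS|Ss
S/II-4 ? I-1×I-2: SS|Ss|ss
S/III-1 un II-1×II-2: SS|Ss
S/III-2 un II-1×II-2: SS|Ss
⇒ S over [I-1,I-2,II-1,II-2,II-3,II-4,III-1,III-2]: 216 consistent
T/I-1 aff ·: tt
T/I-2 ? ·: TT|Tt
T/II-1 un I-1×I-2: Tt
T/II-2 ? ·: Tt|tt
T/II-3 ? I-1×I-2: Tt|tt
T/II-4 un I-1×I-2: Tt
T/III-1 aff II-1×II-2: tt
T/III-2 ? II-1×II-2: TT|Tt|tt
⇒ T over [I-1,I-2,II-1,II-2,II-3,II-4,III-1,III-2]: 15 consistent

II-3 ∈ {Pp SS Tt, Pp SS tt, Pp Ss Tt, Pp Ss tt, pp SS Tt, pp SS tt, pp Ss Tt, pp Ss tt}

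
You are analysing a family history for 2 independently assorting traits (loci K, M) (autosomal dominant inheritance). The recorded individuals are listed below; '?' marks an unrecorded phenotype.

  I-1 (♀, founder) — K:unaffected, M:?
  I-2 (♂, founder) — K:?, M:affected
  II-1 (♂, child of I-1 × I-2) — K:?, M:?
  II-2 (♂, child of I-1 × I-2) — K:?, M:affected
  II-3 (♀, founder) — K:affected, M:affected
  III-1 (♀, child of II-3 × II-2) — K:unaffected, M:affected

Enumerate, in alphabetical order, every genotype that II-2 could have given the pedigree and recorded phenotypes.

K/I-1 un ·: kk
K/I-2 ? ·: kk|Kk|KK
K/II-1 ? I-1×I-2: kk|Kk
K/II-2 ? I-1×I-2: kk|Kk
K/II-3 aff ·: Kk
K/III-1 un II-3×II-2: kk
⇒ K over [I-1,I-2,II-1,II-2,II-3,III-1]: 6 consistent
M/I-1 ? ·: mm|Mm|MM
M/I-2 aff ·: Mm|MM
M/II-1 ? I-1×I-2: mm|Mm|MM
M/II-2 aff I-1×I-2: Mm|MM
M/II-3 aff ·: Mm|MM
M/III-1 aff II-3×II-2: Mm|MM
⇒ M over [I-1,I-2,II-1,II-2,II-3,III-1]: 64 consistent

II-2 ∈ {Kk MM, Kk Mm, kk MM, kk Mm}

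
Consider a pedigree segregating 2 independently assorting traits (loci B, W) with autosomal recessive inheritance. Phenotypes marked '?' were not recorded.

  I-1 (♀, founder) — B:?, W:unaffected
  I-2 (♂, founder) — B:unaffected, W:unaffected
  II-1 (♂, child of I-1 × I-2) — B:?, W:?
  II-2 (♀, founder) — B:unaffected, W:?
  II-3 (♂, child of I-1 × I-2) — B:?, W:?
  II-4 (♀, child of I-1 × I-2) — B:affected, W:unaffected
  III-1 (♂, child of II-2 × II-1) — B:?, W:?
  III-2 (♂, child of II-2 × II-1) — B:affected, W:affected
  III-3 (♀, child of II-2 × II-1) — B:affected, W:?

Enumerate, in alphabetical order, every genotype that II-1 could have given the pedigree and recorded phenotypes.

B/I-1 ? ·: Bb|bb
B/I-2 un ·: Bb
B/II-1 ? I-1×I-2: Bb|bb
B/II-2 un ·: Bb
B/II-3 ? I-1×I-2: BB|Bb|bb
B/II-4 aff I-1×I-2: bb
B/III-1 ? II-2×II-1: BB|Bb|bb
B/III-2 aff II-2×II-1: bb
B/III-3 aff II-2×II-1: bb
⇒ B over [I-1,I-2,II-1,II-2,II-3,II-4,III-1,III-2,III-3]: 25 consistent
W/I-1 un ·: WW|Ww
W/I-2 un ·: WW|Ww
W/II-1 ? I-1×I-2: Ww|ww
W/II-2 ? ·: Ww|ww
W/II-3 ? I-1×I-2: WW|Ww|ww
W/II-4 un I-1×I-2: WW|Ww
W/III-1 ? II-2×II-1: WW|Ww|ww
W/III-2 aff II-2×II-1: ww
W/III-3 ? II-2×II-1: WW|Ww|ww
⇒ W over [I-1,I-2,II-1,II-2,II-3,II-4,III-1,III-2,III-3]: 212 consistent

II-1 ∈ {Bb Ww, Bb ww, bb Ww, bb ww}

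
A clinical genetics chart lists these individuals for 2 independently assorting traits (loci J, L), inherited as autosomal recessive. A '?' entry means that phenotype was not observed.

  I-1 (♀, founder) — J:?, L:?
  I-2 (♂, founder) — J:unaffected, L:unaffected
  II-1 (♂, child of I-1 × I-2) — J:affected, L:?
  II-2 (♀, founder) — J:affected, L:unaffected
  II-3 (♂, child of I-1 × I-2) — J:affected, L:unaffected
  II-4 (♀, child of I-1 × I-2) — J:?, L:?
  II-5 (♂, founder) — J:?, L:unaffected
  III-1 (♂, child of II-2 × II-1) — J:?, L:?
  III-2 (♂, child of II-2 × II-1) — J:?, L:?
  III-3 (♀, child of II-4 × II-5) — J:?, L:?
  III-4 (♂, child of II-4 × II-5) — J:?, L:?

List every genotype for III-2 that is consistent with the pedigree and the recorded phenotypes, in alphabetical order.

III-2 ∈ {jj LL, jj Ll, jj ll}

J/I-1 ? ·: Jj|jj
J/I-2 un ·: Jj
J/II-1 aff I-1×I-2: jj
J/II-2 aff ·: jj
J/II-3 aff I-1×I-2: jj
J/II-4 ? I-1×I-2: JJ|Jj|jj
J/II-5 ? ·: JJ|Jj|jj
J/III-1 ? II-2×II-1: jj
J/III-2 ? II-2×II-1: jj
J/III-3 ? II-4×II-5: JJ|Jj|jj
J/III-4 ? II-4×II-5: JJ|Jj|jj
⇒ J over [I-1,I-2,II-1,II-2,II-3,II-4,II-5,III-1,III-2,III-3,III-4]: 52 consistent
L/I-1 ? ·: LL|Ll|ll
L/I-2 un ·: LL|Ll
L/II-1 ? I-1×I-2: LL|Ll|ll
L/II-2 un ·: LL|Ll
L/II-3 un I-1×I-2: LL|Ll
L/II-4 ? I-1×I-2: LL|Ll|ll
L/II-5 un ·: LL|Ll
L/III-1 ? II-2×II-1: LL|Ll|ll
L/III-2 ? II-2×II-1: LL|Ll|ll
L/III-3 ? II-4×II-5: LL|Ll|ll
L/III-4 ? II-4×II-5: LL|Ll|ll
⇒ L over [I-1,I-2,II-1,II-2,II-3,II-4,II-5,III-1,III-2,III-3,III-4]: 2872 consistent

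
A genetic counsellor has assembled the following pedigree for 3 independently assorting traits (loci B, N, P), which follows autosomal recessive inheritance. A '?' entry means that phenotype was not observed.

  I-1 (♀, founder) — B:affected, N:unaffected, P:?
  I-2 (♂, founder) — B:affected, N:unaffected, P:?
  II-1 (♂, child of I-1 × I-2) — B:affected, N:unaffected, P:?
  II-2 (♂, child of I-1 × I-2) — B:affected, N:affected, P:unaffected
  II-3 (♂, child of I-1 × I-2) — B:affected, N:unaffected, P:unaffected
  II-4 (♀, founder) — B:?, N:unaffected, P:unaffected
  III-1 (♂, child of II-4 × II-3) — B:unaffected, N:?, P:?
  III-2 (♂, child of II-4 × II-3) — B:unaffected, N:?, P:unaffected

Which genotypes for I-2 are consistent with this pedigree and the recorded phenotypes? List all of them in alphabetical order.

B/I-1 aff ·: bb
B/I-2 aff ·: bb
B/II-1 aff I-1×I-2: bb
B/II-2 aff I-1×I-2: bb
B/II-3 aff I-1×I-2: bb
B/II-4 ? ·: BB|Bb
B/III-1 un II-4×II-3: Bb
B/III-2 un II-4×II-3: Bb
⇒ B over [I-1,I-2,II-1,II-2,II-3,II-4,III-1,III-2]: 2 consistent
N/I-1 un ·: Nn
N/I-2 un ·: Nn
N/II-1 un I-1×I-2: NN|Nn
N/II-2 aff I-1×I-2: nn
N/II-3 un I-1×I-2: NN|Nn
N/II-4 un ·: NN|Nn
N/III-1 ? II-4×II-3: NN|Nn|nn
N/III-2 ? II-4×II-3: NN|Nn|nn
⇒ N over [I-1,I-2,II-1,II-2,II-3,II-4,III-1,III-2]: 36 consistent
P/I-1 ? ·: PP|Pp|pp
P/I-2 ? ·: PP|Pp|pp
P/II-1 ? I-1×I-2: PP|Pp|pp
P/II-2 un I-1×I-2: PP|Pp
P/II-3 un I-1×I-2: PP|Pp
P/II-4 un ·: PP|Pp
P/III-1 ? II-4×II-3: PP|Pp|pp
P/III-2 un II-4×II-3: PP|Pp
⇒ P over [I-1,I-2,II-1,II-2,II-3,II-4,III-1,III-2]: 275 consistent

I-2 ∈ {bb Nn PP, bb Nn Pp, bb Nn pp}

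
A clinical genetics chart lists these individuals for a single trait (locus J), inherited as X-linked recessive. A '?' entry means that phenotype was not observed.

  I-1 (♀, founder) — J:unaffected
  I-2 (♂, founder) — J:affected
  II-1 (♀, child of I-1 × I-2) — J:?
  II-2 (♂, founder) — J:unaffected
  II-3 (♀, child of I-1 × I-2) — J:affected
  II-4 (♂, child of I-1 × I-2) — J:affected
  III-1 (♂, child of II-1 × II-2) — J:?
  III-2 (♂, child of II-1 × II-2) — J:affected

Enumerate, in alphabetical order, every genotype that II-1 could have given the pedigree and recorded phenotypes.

II-1 ∈ {X^JX^j, X^jX^j}

J/I-1 un ·: X^JX^j
J/I-2 aff ·: X^jY
J/II-1 ? I-1×I-2: X^JX^j|X^jX^j
J/II-2 un ·: X^JY
J/II-3 aff I-1×I-2: X^jX^j
J/II-4 aff I-1×I-2: X^jY
J/III-1 ? II-1×II-2: X^JY|X^jY
J/III-2 aff II-1×II-2: X^jY
⇒ J over [I-1,I-2,II-1,II-2,II-3,II-4,III-1,III-2]: 3 consistent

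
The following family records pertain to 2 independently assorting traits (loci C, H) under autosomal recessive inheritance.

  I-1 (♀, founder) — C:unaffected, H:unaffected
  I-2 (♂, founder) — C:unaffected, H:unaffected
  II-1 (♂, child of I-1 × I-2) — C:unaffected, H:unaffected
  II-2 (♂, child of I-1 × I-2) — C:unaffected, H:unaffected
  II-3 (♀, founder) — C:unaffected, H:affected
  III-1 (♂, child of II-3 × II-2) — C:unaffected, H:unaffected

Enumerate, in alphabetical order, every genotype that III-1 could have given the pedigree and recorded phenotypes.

C/I-1 un ·: CC|Cc
C/I-2 un ·: CC|Cc
C/II-1 un I-1×I-2: CC|Cc
C/II-2 un I-1×I-2: CC|Cc
C/II-3 un ·: CC|Cc
C/III-1 un II-3×II-2: CC|Cc
⇒ C over [I-1,I-2,II-1,II-2,II-3,III-1]: 45 consistent
H/I-1 un ·: HH|Hh
H/I-2 un ·: HH|Hh
H/II-1 un I-1×I-2: HH|Hh
H/II-2 un I-1×I-2: HH|Hh
H/II-3 aff ·: hh
H/III-1 un II-3×II-2: Hh
⇒ H over [I-1,I-2,II-1,II-2,II-3,III-1]: 13 consistent

III-1 ∈ {CC Hh, Cc Hh}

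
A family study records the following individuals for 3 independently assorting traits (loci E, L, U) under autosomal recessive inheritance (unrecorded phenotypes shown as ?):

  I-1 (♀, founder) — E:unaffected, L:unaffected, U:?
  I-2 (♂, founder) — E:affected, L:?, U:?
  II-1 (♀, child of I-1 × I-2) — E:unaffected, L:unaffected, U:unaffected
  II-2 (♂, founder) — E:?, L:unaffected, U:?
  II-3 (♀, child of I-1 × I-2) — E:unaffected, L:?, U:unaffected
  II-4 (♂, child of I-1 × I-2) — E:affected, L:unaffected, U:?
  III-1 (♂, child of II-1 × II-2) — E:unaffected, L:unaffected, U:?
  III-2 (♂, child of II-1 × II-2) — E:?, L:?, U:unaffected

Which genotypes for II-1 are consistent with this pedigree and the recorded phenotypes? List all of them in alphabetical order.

II-1 ∈ {Ee LL UU, Ee LL Uu, Ee Ll UU, Ee Ll Uu}

E/I-1 un ·: Ee
E/I-2 aff ·: ee
E/II-1 un I-1×I-2: Ee
E/II-2 ? ·: EE|Ee|ee
E/II-3 un I-1×I-2: Ee
E/II-4 aff I-1×I-2: ee
E/III-1 un II-1×II-2: EE|Ee
E/III-2 ? II-1×II-2: EE|Ee|ee
⇒ E over [I-1,I-2,II-1,II-2,II-3,II-4,III-1,III-2]: 12 consistent
L/I-1 un ·: LL|Ll
L/I-2 ? ·: LL|Ll|ll
L/II-1 un I-1×I-2: LL|Ll
L/II-2 un ·: LL|Ll
L/II-3 ? I-1×I-2: LL|Ll|ll
L/II-4 un I-1×I-2: LL|Ll
L/III-1 un II-1×II-2: LL|Ll
L/III-2 ? II-1×II-2: LL|Ll|ll
⇒ L over [I-1,I-2,II-1,II-2,II-3,II-4,III-1,III-2]: 245 consistent
U/I-1 ? ·: UU|Uu|uu
U/I-2 ? ·: UU|Uu|uu
U/II-1 un I-1×I-2: UU|Uu
U/II-2 ? ·: UU|Uu|uu
U/II-3 un I-1×I-2: UU|Uu
U/II-4 ? I-1×I-2: UU|Uu|uu
U/III-1 ? II-1×II-2: UU|Uu|uu
U/III-2 un II-1×II-2: UU|Uu
⇒ U over [I-1,I-2,II-1,II-2,II-3,II-4,III-1,III-2]: 330 consistent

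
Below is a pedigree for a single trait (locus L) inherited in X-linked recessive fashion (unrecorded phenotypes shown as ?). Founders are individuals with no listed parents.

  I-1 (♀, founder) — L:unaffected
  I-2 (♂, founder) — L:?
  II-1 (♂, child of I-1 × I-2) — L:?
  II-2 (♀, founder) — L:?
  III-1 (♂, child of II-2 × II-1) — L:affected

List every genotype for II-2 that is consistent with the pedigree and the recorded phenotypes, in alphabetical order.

II-2 ∈ {X^LX^l, X^lX^l}

L/I-1 un ·: X^LX^L|X^LX^l
L/I-2 ? ·: X^LY|X^lY
L/II-1 ? I-1×I-2: X^LY|X^lY
L/II-2 ? ·: X^LX^l|X^lX^l
L/III-1 aff II-2×II-1: X^lY
⇒ L over [I-1,I-2,II-1,II-2,III-1]: 12 consistent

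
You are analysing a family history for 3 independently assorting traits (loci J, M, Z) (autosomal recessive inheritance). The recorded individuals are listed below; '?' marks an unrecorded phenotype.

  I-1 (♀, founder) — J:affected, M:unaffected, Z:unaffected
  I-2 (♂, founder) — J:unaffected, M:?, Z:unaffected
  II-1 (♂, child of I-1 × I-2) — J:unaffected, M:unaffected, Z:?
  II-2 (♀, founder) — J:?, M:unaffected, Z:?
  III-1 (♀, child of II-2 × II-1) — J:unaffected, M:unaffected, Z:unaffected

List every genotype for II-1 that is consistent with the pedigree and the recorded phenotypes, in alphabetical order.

J/I-1 aff ·: jj
J/I-2 un ·: JJ|Jj
J/II-1 un I-1×I-2: Jj
J/II-2 ? ·: JJ|Jj|jj
J/III-1 un II-2×II-1: JJ|Jj
⇒ J over [I-1,I-2,II-1,II-2,III-1]: 10 consistent
M/I-1 un ·: MM|Mm
M/I-2 ? ·: MM|Mm|mm
M/II-1 un I-1×I-2: MM|Mm
M/II-2 un ·: MM|Mm
M/III-1 un II-2×II-1: MM|Mm
⇒ M over [I-1,I-2,II-1,II-2,III-1]: 32 consistent
Z/I-1 un ·: ZZ|Zz
Z/I-2 un ·: ZZ|Zz
Z/II-1 ? I-1×I-2: ZZ|Zz|zz
Z/II-2 ? ·: ZZ|Zz|zz
Z/III-1 un II-2×II-1: ZZ|Zz
⇒ Z over [I-1,I-2,II-1,II-2,III-1]: 33 consistent

II-1 ∈ {Jj MM ZZ, Jj MM Zz, Jj MM zz, Jj Mm ZZ, Jj Mm Zz, Jj Mm zz}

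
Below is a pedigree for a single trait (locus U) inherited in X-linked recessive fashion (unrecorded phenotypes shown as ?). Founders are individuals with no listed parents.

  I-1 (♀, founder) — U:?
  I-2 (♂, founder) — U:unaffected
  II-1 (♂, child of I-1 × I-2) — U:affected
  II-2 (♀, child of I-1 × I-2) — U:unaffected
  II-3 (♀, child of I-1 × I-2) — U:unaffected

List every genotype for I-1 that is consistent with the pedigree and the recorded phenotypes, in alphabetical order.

U/I-1 ? ·: X^UX^u|X^uX^u
U/I-2 un ·: X^UY
U/II-1 aff I-1×I-2: X^uY
U/II-2 un I-1×I-2: X^UX^U|X^UX^u
U/II-3 un I-1×I-2: X^UX^U|X^UX^u
⇒ U over [I-1,I-2,II-1,II-2,II-3]: 5 consistent

I-1 ∈ {X^UX^u, X^uX^u}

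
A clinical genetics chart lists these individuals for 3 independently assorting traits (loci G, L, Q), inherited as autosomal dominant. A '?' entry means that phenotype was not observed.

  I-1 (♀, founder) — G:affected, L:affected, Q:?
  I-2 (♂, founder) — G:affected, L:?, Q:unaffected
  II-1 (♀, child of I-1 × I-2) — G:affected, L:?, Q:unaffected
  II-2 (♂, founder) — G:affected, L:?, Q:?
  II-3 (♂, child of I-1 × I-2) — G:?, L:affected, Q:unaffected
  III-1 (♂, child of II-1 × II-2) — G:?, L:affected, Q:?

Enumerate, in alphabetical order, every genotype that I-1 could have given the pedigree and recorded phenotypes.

I-1 ∈ {GG LL Qq, GG LL qq, GG Ll Qq, GG Ll qq, Gg LL Qq, Gg LL qq, Gg Ll Qq, Gg Ll qq}

G/I-1 aff ·: Gg|GG
G/I-2 aff ·: Gg|GG
G/II-1 aff I-1×I-2: Gg|GG
G/II-2 aff ·: Gg|GG
G/II-3 ? I-1×I-2: gg|Gg|GG
G/III-1 ? II-1×II-2: gg|Gg|GG
⇒ G over [I-1,I-2,II-1,II-2,II-3,III-1]: 59 consistent
L/I-1 aff ·: Ll|LL
L/I-2 ? ·: ll|Ll|LL
L/II-1 ? I-1×I-2: ll|Ll|LL
L/II-2 ? ·: ll|Ll|LL
L/II-3 aff I-1×I-2: Ll|LL
L/III-1 aff II-1×II-2: Ll|LL
⇒ L over [I-1,I-2,II-1,II-2,II-3,III-1]: 74 consistent
Q/I-1 ? ·: qq|Qq
Q/I-2 un ·: qq
Q/II-1 un I-1×I-2: qq
Q/II-2 ? ·: qq|Qq|QQ
Q/II-3 un I-1×I-2: qq
Q/III-1 ? II-1×II-2: qq|Qq
⇒ Q over [I-1,I-2,II-1,II-2,II-3,III-1]: 8 consistent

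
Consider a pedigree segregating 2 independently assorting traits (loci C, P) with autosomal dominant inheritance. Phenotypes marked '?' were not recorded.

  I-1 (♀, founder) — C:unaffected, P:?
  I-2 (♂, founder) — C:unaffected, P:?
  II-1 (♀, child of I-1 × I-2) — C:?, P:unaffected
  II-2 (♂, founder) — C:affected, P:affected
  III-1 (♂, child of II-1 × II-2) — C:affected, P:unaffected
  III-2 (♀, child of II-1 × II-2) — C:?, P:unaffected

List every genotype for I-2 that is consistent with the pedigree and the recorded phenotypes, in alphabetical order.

I-2 ∈ {cc Pp, cc pp}

C/I-1 un ·: cc
C/I-2 un ·: cc
C/II-1 ? I-1×I-2: cc
C/II-2 aff ·: Cc|CC
C/III-1 aff II-1×II-2: Cc
C/III-2 ? II-1×II-2: cc|Cc
⇒ C over [I-1,I-2,II-1,II-2,III-1,III-2]: 3 consistent
P/I-1 ? ·: pp|Pp
P/I-2 ? ·: pp|Pp
P/II-1 un I-1×I-2: pp
P/II-2 aff ·: Pp
P/III-1 un II-1×II-2: pp
P/III-2 un II-1×II-2: pp
⇒ P over [I-1,I-2,II-1,II-2,III-1,III-2]: 4 consistent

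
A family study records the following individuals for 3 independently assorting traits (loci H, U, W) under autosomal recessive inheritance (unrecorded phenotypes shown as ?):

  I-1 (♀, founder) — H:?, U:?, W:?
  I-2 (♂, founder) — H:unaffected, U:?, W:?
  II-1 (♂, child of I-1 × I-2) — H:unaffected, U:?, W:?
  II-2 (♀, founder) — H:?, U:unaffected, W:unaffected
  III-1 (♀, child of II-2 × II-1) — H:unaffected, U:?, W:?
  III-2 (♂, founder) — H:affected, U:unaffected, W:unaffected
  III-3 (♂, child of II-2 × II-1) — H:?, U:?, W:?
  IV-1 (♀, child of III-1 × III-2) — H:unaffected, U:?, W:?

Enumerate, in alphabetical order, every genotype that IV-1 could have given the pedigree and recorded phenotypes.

IV-1 ∈ {Hh UU WW, Hh UU Ww, Hh UU ww, Hh Uu WW, Hh Uu Ww, Hh Uu ww, Hh uu WW, Hh uu Ww, Hh uu ww}

H/I-1 ? ·: HH|Hh|hh
H/I-2 un ·: HH|Hh
H/II-1 un I-1×I-2: HH|Hh
H/II-2 ? ·: HH|Hh|hh
H/III-1 un II-2×II-1: HH|Hh
H/III-2 aff ·: hh
H/III-3 ? II-2×II-1: HH|Hh|hh
H/IV-1 un III-1×III-2: Hh
⇒ H over [I-1,I-2,II-1,II-2,III-1,III-2,III-3,IV-1]: 84 consistent
U/I-1 ? ·: UU|Uu|uu
U/I-2 ? ·: UU|Uu|uu
U/II-1 ? I-1×I-2: UU|Uu|uu
U/II-2 un ·: UU|Uu
U/III-1 ? II-2×II-1: UU|Uu|uu
U/III-2 un ·: UU|Uu
U/III-3 ? II-2×II-1: UU|Uu|uu
U/IV-1 ? III-1×III-2: UU|Uu|uu
⇒ U over [I-1,I-2,II-1,II-2,III-1,III-2,III-3,IV-1]: 503 consistent
W/I-1 ? ·: WW|Ww|ww
W/I-2 ? ·: WW|Ww|ww
W/II-1 ? I-1×I-2: WW|Ww|ww
W/II-2 un ·: WW|Ww
W/III-1 ? II-2×II-1: WW|Ww|ww
W/III-2 un ·: WW|Ww
W/III-3 ? II-2×II-1: WW|Ww|ww
W/IV-1 ? III-1×III-2: WW|Ww|ww
⇒ W over [I-1,I-2,II-1,II-2,III-1,III-2,III-3,IV-1]: 503 consistent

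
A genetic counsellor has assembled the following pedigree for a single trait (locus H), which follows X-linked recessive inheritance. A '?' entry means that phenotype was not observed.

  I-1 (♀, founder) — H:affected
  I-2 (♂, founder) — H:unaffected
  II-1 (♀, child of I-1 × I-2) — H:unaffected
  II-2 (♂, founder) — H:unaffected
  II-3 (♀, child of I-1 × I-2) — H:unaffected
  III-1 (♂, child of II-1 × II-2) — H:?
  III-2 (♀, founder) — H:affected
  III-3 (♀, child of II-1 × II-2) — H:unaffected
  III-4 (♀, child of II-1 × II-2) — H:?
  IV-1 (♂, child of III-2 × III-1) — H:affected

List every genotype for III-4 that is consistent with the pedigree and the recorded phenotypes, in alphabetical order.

H/I-1 aff ·: X^hX^h
H/I-2 un ·: X^HY
H/II-1 un I-1×I-2: X^HX^h
H/II-2 un ·: X^HY
H/II-3 un I-1×I-2: X^HX^h
H/III-1 ? II-1×II-2: X^HY|X^hY
H/III-2 aff ·: X^hX^h
H/III-3 un II-1×II-2: X^HX^H|X^HX^h
H/III-4 ? II-1×II-2: X^HX^H|X^HX^h
H/IV-1 aff III-2×III-1: X^hY
⇒ H over [I-1,I-2,II-1,II-2,II-3,III-1,III-2,III-3,III-4,IV-1]: 8 consistent

III-4 ∈ {X^HX^H, X^HX^h}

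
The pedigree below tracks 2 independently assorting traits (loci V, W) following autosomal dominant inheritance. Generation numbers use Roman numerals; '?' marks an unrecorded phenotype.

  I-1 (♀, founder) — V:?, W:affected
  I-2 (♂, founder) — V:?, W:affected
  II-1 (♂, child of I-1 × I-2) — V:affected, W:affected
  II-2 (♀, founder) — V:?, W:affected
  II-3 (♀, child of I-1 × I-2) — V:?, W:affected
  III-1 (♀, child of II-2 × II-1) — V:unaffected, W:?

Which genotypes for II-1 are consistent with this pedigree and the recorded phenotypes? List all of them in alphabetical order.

V/I-1 ? ·: vv|Vv|VV
V/I-2 ? ·: vv|Vv|VV
V/II-1 aff I-1×I-2: Vv
V/II-2 ? ·: vv|Vv
V/II-3 ? I-1×I-2: vv|Vv|VV
V/III-1 un II-2×II-1: vv
⇒ V over [I-1,I-2,II-1,II-2,II-3,III-1]: 26 consistent
W/I-1 aff ·: Ww|WW
W/I-2 aff ·: Ww|WW
W/II-1 aff I-1×I-2: Ww|WW
W/II-2 aff ·: Ww|WW
W/II-3 aff I-1×I-2: Ww|WW
W/III-1 ? II-2×II-1: ww|Ww|WW
⇒ W over [I-1,I-2,II-1,II-2,II-3,III-1]: 51 consistent

II-1 ∈ {Vv WW, Vv Ww}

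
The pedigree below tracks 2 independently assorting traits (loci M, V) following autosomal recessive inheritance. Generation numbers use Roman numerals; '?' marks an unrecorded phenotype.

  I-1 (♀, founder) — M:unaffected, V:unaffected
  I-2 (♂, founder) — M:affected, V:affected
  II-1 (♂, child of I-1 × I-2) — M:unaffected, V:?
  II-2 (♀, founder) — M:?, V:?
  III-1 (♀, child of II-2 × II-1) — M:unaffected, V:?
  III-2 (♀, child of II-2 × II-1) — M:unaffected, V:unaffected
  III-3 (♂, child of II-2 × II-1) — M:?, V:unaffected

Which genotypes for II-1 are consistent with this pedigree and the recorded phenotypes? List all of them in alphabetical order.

M/I-1 un ·: MM|Mm
M/I-2 aff ·: mm
M/II-1 un I-1×I-2: Mm
M/II-2 ? ·: MM|Mm|mm
M/III-1 un II-2×II-1: MM|Mm
M/III-2 un II-2×II-1: MM|Mm
M/III-3 ? II-2×II-1: MM|Mm|mm
⇒ M over [I-1,I-2,II-1,II-2,III-1,III-2,III-3]: 44 consistent
V/I-1 un ·: VV|Vv
V/I-2 aff ·: vv
V/II-1 ? I-1×I-2: Vv|vv
V/II-2 ? ·: VV|Vv|vv
V/III-1 ? II-2×II-1: VV|Vv|vv
V/III-2 un II-2×II-1: VV|Vv
V/III-3 un II-2×II-1: VV|Vv
⇒ V over [I-1,I-2,II-1,II-2,III-1,III-2,III-3]: 47 consistent

II-1 ∈ {Mm Vv, Mm vv}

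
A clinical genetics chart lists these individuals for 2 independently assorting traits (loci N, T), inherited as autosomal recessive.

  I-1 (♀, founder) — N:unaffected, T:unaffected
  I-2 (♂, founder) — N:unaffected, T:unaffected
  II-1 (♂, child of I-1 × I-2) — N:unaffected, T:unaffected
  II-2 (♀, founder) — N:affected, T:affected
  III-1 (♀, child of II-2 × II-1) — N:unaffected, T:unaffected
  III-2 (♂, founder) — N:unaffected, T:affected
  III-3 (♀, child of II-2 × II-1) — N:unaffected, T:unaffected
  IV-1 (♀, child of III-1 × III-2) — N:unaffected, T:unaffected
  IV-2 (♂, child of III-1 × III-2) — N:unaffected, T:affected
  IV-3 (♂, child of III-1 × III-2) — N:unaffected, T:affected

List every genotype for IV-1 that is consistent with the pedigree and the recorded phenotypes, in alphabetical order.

N/I-1 un ·: NN|Nn
N/I-2 un ·: NN|Nn
N/II-1 un I-1×I-2: NN|Nn
N/II-2 aff ·: nn
N/III-1 un II-2×II-1: Nn
N/III-2 un ·: NN|Nn
N/III-3 un II-2×II-1: Nn
N/IV-1 un III-1×III-2: NN|Nn
N/IV-2 un III-1×III-2: NN|Nn
N/IV-3 un III-1×III-2: NN|Nn
⇒ N over [I-1,I-2,II-1,II-2,III-1,III-2,III-3,IV-1,IV-2,IV-3]: 112 consistent
T/I-1 un ·: TT|Tt
T/I-2 un ·: TT|Tt
T/II-1 un I-1×I-2: TT|Tt
T/II-2 aff ·: tt
T/III-1 un II-2×II-1: Tt
T/III-2 aff ·: tt
T/III-3 un II-2×II-1: Tt
T/IV-1 un III-1×III-2: Tt
T/IV-2 aff III-1×III-2: tt
T/IV-3 aff III-1×III-2: tt
⇒ T over [I-1,I-2,II-1,II-2,III-1,III-2,III-3,IV-1,IV-2,IV-3]: 7 consistent

IV-1 ∈ {NN Tt, Nn Tt}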